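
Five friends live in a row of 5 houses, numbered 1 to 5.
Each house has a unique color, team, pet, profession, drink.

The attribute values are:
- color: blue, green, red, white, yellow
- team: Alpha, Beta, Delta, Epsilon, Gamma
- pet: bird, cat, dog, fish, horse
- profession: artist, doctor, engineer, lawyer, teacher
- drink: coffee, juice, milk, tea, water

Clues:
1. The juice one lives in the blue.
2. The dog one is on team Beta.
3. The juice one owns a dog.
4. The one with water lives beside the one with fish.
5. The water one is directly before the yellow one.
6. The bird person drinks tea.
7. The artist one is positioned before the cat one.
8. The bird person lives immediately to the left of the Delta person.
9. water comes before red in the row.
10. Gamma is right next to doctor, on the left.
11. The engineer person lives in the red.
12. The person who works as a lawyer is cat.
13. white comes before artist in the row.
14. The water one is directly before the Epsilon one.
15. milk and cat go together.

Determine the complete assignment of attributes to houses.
Solution:

House | Color | Team | Pet | Profession | Drink
-----------------------------------------------
  1   | white | Gamma | horse | teacher | water
  2   | yellow | Epsilon | fish | doctor | coffee
  3   | blue | Beta | dog | artist | juice
  4   | red | Alpha | bird | engineer | tea
  5   | green | Delta | cat | lawyer | milk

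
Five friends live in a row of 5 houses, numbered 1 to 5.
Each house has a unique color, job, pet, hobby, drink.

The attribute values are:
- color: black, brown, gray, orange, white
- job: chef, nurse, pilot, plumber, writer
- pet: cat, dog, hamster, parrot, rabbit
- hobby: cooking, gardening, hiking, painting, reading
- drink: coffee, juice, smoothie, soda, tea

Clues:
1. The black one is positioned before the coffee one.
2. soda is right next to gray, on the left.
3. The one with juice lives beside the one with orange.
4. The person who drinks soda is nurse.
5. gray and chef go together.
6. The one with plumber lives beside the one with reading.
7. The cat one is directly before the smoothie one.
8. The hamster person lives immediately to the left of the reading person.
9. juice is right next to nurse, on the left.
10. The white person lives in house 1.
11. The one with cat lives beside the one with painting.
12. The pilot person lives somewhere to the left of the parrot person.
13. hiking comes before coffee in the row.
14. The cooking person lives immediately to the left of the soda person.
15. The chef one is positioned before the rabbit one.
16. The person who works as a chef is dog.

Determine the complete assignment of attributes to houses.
Solution:

House | Color | Job | Pet | Hobby | Drink
-----------------------------------------
  1   | white | plumber | hamster | cooking | juice
  2   | orange | nurse | cat | reading | soda
  3   | gray | chef | dog | painting | smoothie
  4   | black | pilot | rabbit | hiking | tea
  5   | brown | writer | parrot | gardening | coffee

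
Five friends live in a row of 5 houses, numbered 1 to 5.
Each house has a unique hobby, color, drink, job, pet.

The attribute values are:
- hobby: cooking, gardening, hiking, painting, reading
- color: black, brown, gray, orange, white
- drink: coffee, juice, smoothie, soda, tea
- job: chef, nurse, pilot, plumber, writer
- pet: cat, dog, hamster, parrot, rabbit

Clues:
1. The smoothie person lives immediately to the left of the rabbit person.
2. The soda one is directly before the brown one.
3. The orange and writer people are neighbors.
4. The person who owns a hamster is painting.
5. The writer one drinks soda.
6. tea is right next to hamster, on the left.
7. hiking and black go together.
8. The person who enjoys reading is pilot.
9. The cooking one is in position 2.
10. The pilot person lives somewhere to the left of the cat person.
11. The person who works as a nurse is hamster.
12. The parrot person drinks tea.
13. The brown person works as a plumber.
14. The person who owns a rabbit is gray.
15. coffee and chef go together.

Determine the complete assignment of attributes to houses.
Solution:

House | Hobby | Color | Drink | Job | Pet
-----------------------------------------
  1   | reading | orange | smoothie | pilot | dog
  2   | cooking | gray | soda | writer | rabbit
  3   | gardening | brown | tea | plumber | parrot
  4   | painting | white | juice | nurse | hamster
  5   | hiking | black | coffee | chef | cat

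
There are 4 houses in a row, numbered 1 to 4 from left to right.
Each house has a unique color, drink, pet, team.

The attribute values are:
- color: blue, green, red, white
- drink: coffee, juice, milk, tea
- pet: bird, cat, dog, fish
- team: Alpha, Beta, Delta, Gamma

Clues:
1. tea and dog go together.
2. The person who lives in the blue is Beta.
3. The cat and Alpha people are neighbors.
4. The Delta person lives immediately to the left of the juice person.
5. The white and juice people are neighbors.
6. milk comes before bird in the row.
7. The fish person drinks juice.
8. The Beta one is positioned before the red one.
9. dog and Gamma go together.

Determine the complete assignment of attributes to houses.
Solution:

House | Color | Drink | Pet | Team
----------------------------------
  1   | white | milk | cat | Delta
  2   | green | juice | fish | Alpha
  3   | blue | coffee | bird | Beta
  4   | red | tea | dog | Gamma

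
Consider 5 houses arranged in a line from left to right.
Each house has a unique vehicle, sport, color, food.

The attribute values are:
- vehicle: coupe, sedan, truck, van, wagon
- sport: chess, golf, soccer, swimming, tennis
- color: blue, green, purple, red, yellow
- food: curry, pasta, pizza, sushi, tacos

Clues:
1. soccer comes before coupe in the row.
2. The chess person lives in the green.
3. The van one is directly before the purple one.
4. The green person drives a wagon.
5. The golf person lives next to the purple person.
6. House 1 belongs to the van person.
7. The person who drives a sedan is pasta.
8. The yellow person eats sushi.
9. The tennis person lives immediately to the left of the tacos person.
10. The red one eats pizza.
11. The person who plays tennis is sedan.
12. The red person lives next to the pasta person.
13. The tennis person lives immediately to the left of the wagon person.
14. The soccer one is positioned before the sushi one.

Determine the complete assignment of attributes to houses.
Solution:

House | Vehicle | Sport | Color | Food
--------------------------------------
  1   | van | golf | red | pizza
  2   | sedan | tennis | purple | pasta
  3   | wagon | chess | green | tacos
  4   | truck | soccer | blue | curry
  5   | coupe | swimming | yellow | sushi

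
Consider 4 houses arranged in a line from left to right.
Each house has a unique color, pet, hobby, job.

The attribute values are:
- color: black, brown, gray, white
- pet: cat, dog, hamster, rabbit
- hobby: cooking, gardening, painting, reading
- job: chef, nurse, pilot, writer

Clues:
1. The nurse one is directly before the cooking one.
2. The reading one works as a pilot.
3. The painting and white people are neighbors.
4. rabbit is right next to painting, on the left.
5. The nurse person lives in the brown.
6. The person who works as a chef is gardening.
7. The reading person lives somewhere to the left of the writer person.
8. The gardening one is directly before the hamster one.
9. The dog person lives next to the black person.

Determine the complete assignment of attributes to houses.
Solution:

House | Color | Pet | Hobby | Job
---------------------------------
  1   | gray | dog | reading | pilot
  2   | black | rabbit | gardening | chef
  3   | brown | hamster | painting | nurse
  4   | white | cat | cooking | writer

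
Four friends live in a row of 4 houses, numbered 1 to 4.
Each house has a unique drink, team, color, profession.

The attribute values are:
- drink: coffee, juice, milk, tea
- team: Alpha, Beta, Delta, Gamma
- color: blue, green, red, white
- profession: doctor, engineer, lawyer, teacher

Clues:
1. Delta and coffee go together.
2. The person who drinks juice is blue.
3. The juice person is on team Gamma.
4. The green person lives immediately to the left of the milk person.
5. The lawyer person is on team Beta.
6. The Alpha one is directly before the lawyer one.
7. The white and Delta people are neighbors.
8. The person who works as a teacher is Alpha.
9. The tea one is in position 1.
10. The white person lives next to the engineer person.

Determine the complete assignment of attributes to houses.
Solution:

House | Drink | Team | Color | Profession
-----------------------------------------
  1   | tea | Alpha | green | teacher
  2   | milk | Beta | white | lawyer
  3   | coffee | Delta | red | engineer
  4   | juice | Gamma | blue | doctor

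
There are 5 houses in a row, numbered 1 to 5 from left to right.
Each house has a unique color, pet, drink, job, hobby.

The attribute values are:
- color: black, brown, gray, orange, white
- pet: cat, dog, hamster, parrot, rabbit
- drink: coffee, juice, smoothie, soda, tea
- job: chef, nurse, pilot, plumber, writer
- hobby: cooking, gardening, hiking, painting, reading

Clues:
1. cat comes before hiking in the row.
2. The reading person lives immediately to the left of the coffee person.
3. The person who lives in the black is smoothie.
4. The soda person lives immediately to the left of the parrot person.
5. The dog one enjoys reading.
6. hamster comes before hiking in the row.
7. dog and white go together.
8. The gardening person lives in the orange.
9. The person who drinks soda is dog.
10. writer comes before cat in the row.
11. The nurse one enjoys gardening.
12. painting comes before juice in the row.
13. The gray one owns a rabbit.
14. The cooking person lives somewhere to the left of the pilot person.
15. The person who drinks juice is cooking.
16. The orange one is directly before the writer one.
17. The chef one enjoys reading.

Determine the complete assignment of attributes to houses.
Solution:

House | Color | Pet | Drink | Job | Hobby
-----------------------------------------
  1   | white | dog | soda | chef | reading
  2   | orange | parrot | coffee | nurse | gardening
  3   | black | hamster | smoothie | writer | painting
  4   | brown | cat | juice | plumber | cooking
  5   | gray | rabbit | tea | pilot | hiking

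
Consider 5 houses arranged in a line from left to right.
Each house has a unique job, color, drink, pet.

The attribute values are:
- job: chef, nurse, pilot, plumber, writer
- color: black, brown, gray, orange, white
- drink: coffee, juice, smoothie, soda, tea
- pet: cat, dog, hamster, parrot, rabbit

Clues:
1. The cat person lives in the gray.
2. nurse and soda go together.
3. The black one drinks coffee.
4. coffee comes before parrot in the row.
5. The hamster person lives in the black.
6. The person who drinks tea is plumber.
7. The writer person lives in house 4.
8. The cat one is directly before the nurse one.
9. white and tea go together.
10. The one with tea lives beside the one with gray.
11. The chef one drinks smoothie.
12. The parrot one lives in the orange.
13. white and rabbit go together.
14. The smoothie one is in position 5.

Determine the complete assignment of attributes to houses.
Solution:

House | Job | Color | Drink | Pet
---------------------------------
  1   | plumber | white | tea | rabbit
  2   | pilot | gray | juice | cat
  3   | nurse | brown | soda | dog
  4   | writer | black | coffee | hamster
  5   | chef | orange | smoothie | parrot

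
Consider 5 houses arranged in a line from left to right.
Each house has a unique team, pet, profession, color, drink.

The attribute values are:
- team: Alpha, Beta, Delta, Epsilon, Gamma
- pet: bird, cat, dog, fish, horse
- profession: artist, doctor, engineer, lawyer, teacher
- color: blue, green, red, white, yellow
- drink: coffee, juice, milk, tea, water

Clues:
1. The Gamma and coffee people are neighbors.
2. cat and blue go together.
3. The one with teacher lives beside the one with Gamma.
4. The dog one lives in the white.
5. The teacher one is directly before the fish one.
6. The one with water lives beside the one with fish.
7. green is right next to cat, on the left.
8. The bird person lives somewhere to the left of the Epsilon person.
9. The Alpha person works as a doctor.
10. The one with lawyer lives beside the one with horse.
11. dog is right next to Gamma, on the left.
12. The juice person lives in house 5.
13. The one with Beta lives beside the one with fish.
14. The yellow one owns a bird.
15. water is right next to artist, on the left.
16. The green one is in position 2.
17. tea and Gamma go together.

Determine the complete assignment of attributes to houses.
Solution:

House | Team | Pet | Profession | Color | Drink
-----------------------------------------------
  1   | Beta | dog | teacher | white | water
  2   | Gamma | fish | artist | green | tea
  3   | Alpha | cat | doctor | blue | coffee
  4   | Delta | bird | lawyer | yellow | milk
  5   | Epsilon | horse | engineer | red | juice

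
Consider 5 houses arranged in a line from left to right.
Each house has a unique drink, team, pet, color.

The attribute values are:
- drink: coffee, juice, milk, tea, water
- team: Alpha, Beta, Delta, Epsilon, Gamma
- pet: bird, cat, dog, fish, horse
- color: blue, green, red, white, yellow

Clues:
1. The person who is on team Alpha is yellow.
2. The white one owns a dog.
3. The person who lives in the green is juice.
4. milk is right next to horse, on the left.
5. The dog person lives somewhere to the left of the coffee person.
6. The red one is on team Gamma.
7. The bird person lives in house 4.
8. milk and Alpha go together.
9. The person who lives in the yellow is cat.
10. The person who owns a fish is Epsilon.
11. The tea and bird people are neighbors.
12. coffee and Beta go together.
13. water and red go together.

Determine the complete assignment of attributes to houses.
Solution:

House | Drink | Team | Pet | Color
----------------------------------
  1   | milk | Alpha | cat | yellow
  2   | water | Gamma | horse | red
  3   | tea | Delta | dog | white
  4   | coffee | Beta | bird | blue
  5   | juice | Epsilon | fish | green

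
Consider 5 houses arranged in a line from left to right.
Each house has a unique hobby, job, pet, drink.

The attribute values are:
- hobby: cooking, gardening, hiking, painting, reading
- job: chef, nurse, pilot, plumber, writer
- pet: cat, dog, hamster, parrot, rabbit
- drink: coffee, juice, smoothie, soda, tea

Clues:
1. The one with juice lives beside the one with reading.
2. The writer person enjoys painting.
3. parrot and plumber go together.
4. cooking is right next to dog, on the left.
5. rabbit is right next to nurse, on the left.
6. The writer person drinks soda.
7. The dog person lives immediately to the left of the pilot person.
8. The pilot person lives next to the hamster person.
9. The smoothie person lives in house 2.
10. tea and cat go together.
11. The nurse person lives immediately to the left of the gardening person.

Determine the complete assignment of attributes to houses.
Solution:

House | Hobby | Job | Pet | Drink
---------------------------------
  1   | cooking | chef | rabbit | juice
  2   | reading | nurse | dog | smoothie
  3   | gardening | pilot | cat | tea
  4   | painting | writer | hamster | soda
  5   | hiking | plumber | parrot | coffee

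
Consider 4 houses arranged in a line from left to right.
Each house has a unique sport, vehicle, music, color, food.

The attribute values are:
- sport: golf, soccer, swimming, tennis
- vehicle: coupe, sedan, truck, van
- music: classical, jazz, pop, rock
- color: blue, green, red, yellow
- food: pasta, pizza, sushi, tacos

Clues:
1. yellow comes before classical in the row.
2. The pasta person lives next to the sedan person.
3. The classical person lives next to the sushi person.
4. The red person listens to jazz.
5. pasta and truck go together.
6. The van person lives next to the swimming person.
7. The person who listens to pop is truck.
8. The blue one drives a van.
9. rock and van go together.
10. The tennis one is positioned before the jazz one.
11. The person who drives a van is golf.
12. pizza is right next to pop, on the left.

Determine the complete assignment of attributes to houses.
Solution:

House | Sport | Vehicle | Music | Color | Food
----------------------------------------------
  1   | golf | van | rock | blue | pizza
  2   | swimming | truck | pop | yellow | pasta
  3   | tennis | sedan | classical | green | tacos
  4   | soccer | coupe | jazz | red | sushi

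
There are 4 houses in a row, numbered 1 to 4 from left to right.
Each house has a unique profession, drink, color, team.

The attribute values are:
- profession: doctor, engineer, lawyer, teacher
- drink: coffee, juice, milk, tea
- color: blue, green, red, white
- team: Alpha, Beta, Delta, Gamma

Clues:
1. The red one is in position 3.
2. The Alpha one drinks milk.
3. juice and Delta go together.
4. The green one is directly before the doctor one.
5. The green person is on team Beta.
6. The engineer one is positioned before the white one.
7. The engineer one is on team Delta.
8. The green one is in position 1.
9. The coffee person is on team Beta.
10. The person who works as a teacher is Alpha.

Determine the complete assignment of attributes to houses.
Solution:

House | Profession | Drink | Color | Team
-----------------------------------------
  1   | lawyer | coffee | green | Beta
  2   | doctor | tea | blue | Gamma
  3   | engineer | juice | red | Delta
  4   | teacher | milk | white | Alpha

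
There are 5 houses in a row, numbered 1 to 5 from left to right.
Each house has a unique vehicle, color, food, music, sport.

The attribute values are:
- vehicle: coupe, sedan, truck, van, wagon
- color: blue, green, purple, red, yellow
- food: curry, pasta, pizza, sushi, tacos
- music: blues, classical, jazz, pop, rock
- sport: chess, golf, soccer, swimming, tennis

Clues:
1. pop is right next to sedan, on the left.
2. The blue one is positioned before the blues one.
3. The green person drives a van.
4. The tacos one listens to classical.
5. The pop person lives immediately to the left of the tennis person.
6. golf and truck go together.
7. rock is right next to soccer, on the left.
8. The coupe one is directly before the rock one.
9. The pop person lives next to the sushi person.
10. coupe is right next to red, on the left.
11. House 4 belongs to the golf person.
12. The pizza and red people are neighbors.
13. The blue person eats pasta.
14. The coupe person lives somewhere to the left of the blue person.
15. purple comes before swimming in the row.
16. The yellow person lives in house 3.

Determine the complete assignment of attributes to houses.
Solution:

House | Vehicle | Color | Food | Music | Sport
----------------------------------------------
  1   | coupe | purple | pizza | pop | chess
  2   | sedan | red | sushi | rock | tennis
  3   | wagon | yellow | tacos | classical | soccer
  4   | truck | blue | pasta | jazz | golf
  5   | van | green | curry | blues | swimming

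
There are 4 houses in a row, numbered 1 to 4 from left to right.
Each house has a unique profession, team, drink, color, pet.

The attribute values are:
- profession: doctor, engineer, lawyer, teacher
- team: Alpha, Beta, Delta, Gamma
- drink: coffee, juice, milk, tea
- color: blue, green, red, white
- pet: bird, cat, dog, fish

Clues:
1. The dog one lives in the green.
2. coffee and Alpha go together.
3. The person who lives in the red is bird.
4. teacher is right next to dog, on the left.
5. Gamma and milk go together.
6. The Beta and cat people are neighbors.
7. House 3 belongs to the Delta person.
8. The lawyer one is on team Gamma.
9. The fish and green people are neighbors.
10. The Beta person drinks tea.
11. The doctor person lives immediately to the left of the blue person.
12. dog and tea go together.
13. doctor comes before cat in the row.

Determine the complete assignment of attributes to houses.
Solution:

House | Profession | Team | Drink | Color | Pet
-----------------------------------------------
  1   | teacher | Alpha | coffee | white | fish
  2   | doctor | Beta | tea | green | dog
  3   | engineer | Delta | juice | blue | cat
  4   | lawyer | Gamma | milk | red | bird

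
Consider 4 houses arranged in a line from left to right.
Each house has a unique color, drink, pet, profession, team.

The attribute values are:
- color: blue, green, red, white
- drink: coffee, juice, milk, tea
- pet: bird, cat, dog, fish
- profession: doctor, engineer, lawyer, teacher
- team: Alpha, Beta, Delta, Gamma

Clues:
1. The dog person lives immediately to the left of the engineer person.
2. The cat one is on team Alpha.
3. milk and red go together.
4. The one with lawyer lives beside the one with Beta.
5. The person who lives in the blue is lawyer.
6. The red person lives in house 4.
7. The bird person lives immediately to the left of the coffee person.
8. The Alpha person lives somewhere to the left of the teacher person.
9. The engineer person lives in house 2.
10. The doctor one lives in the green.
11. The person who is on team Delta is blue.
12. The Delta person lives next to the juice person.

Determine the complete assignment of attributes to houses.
Solution:

House | Color | Drink | Pet | Profession | Team
-----------------------------------------------
  1   | blue | tea | dog | lawyer | Delta
  2   | white | juice | bird | engineer | Beta
  3   | green | coffee | cat | doctor | Alpha
  4   | red | milk | fish | teacher | Gamma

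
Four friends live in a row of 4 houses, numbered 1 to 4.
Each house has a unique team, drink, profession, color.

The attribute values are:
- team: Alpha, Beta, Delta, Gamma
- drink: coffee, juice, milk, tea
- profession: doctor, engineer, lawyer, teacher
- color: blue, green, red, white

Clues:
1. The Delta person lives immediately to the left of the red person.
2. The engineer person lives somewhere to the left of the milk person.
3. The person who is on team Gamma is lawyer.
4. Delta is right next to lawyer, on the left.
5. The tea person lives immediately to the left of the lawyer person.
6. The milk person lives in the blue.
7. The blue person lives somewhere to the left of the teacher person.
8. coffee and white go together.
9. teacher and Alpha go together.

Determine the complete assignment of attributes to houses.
Solution:

House | Team | Drink | Profession | Color
-----------------------------------------
  1   | Delta | tea | engineer | green
  2   | Gamma | juice | lawyer | red
  3   | Beta | milk | doctor | blue
  4   | Alpha | coffee | teacher | white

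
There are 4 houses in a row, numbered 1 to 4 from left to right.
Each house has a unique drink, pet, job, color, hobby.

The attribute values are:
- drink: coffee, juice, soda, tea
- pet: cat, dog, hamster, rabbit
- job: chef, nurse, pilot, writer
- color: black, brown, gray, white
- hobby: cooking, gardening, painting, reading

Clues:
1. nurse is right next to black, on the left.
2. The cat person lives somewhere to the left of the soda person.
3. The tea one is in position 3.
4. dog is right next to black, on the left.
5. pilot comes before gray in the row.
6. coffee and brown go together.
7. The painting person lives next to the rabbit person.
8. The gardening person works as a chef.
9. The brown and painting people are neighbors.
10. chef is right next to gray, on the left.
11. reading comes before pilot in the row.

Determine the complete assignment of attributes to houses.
Solution:

House | Drink | Pet | Job | Color | Hobby
-----------------------------------------
  1   | coffee | dog | nurse | brown | reading
  2   | juice | cat | pilot | black | painting
  3   | tea | rabbit | chef | white | gardening
  4   | soda | hamster | writer | gray | cooking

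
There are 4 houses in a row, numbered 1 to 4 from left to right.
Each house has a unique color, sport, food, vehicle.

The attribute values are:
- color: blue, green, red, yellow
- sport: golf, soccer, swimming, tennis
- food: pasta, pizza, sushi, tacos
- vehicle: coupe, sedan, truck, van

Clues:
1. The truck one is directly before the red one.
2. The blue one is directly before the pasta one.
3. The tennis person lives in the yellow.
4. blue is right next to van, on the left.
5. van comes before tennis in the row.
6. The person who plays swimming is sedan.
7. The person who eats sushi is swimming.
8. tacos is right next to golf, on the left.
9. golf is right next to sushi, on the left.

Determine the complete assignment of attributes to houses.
Solution:

House | Color | Sport | Food | Vehicle
--------------------------------------
  1   | blue | soccer | tacos | truck
  2   | red | golf | pasta | van
  3   | green | swimming | sushi | sedan
  4   | yellow | tennis | pizza | coupe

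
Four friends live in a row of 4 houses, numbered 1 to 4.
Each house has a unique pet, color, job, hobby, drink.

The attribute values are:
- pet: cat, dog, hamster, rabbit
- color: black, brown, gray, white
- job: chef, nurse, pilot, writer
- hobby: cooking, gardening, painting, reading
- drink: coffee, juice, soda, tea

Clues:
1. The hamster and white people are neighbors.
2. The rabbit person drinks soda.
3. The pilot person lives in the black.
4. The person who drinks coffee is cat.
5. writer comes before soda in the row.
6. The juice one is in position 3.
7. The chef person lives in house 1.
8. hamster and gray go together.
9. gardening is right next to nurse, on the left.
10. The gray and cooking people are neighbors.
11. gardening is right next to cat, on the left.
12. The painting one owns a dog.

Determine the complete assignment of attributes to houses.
Solution:

House | Pet | Color | Job | Hobby | Drink
-----------------------------------------
  1   | hamster | gray | chef | gardening | tea
  2   | cat | white | nurse | cooking | coffee
  3   | dog | brown | writer | painting | juice
  4   | rabbit | black | pilot | reading | soda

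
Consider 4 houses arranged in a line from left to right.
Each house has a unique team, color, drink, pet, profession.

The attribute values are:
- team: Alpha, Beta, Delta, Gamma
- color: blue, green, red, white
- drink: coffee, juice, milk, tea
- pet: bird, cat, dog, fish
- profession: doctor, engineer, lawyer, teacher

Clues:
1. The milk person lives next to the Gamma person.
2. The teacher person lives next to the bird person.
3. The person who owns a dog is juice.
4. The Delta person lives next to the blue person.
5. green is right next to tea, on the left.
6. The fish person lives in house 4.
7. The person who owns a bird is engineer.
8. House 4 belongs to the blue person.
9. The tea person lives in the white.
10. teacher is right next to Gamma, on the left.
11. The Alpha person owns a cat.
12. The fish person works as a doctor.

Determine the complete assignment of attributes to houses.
Solution:

House | Team | Color | Drink | Pet | Profession
-----------------------------------------------
  1   | Alpha | green | milk | cat | teacher
  2   | Gamma | white | tea | bird | engineer
  3   | Delta | red | juice | dog | lawyer
  4   | Beta | blue | coffee | fish | doctor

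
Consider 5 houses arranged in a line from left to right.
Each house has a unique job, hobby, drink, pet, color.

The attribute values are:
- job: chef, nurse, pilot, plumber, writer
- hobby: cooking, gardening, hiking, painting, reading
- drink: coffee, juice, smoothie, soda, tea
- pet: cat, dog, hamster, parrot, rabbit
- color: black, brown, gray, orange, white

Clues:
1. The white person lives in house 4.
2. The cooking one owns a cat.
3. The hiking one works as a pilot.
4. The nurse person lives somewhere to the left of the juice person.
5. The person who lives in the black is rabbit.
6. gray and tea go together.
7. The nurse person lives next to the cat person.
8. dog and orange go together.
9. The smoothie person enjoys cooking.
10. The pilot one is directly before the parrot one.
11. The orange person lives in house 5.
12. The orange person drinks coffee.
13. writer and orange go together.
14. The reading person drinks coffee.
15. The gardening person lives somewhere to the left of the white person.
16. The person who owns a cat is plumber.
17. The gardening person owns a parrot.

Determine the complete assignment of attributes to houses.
Solution:

House | Job | Hobby | Drink | Pet | Color
-----------------------------------------
  1   | pilot | hiking | soda | rabbit | black
  2   | nurse | gardening | tea | parrot | gray
  3   | plumber | cooking | smoothie | cat | brown
  4   | chef | painting | juice | hamster | white
  5   | writer | reading | coffee | dog | orange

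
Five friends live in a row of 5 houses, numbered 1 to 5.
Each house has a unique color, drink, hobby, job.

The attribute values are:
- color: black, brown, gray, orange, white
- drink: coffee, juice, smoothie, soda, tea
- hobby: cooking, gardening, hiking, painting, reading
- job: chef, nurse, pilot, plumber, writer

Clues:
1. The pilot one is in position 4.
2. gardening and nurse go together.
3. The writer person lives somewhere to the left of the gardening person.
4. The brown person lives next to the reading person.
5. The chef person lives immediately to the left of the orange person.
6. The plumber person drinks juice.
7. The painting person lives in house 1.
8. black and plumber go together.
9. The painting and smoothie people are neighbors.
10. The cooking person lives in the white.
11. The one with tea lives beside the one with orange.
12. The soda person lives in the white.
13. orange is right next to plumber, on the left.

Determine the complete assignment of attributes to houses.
Solution:

House | Color | Drink | Hobby | Job
-----------------------------------
  1   | brown | tea | painting | chef
  2   | orange | smoothie | reading | writer
  3   | black | juice | hiking | plumber
  4   | white | soda | cooking | pilot
  5   | gray | coffee | gardening | nurse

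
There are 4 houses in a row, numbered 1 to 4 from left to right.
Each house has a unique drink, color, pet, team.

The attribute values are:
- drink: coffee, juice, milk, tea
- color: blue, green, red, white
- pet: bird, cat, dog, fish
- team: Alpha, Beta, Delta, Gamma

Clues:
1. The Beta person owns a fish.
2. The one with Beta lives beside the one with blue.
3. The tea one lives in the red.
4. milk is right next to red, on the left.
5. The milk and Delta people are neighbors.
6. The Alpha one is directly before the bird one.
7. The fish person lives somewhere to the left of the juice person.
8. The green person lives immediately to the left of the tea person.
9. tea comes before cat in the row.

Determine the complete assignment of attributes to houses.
Solution:

House | Drink | Color | Pet | Team
----------------------------------
  1   | milk | green | dog | Alpha
  2   | tea | red | bird | Delta
  3   | coffee | white | fish | Beta
  4   | juice | blue | cat | Gamma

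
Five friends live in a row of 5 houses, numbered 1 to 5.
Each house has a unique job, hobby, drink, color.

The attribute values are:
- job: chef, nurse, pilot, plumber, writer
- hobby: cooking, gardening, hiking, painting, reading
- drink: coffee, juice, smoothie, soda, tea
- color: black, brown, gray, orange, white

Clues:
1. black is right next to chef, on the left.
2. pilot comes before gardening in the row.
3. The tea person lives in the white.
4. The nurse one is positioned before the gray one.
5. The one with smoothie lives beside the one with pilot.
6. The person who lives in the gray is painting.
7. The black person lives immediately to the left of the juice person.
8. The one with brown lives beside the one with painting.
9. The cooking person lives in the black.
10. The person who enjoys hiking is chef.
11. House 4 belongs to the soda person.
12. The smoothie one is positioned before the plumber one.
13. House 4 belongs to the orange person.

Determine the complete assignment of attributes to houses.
Solution:

House | Job | Hobby | Drink | Color
-----------------------------------
  1   | nurse | cooking | coffee | black
  2   | chef | hiking | juice | brown
  3   | writer | painting | smoothie | gray
  4   | pilot | reading | soda | orange
  5   | plumber | gardening | tea | white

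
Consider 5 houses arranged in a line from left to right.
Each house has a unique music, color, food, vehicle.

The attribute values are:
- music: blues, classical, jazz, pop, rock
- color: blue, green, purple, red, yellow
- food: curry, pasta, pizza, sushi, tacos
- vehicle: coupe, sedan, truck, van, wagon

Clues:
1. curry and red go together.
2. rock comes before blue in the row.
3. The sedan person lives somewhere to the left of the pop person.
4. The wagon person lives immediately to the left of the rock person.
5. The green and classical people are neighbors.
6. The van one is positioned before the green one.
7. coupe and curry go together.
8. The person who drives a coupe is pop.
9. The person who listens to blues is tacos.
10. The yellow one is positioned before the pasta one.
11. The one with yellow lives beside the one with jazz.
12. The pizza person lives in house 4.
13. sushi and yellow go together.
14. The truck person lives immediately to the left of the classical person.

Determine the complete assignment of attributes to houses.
Solution:

House | Music | Color | Food | Vehicle
--------------------------------------
  1   | blues | purple | tacos | wagon
  2   | rock | yellow | sushi | van
  3   | jazz | green | pasta | truck
  4   | classical | blue | pizza | sedan
  5   | pop | red | curry | coupe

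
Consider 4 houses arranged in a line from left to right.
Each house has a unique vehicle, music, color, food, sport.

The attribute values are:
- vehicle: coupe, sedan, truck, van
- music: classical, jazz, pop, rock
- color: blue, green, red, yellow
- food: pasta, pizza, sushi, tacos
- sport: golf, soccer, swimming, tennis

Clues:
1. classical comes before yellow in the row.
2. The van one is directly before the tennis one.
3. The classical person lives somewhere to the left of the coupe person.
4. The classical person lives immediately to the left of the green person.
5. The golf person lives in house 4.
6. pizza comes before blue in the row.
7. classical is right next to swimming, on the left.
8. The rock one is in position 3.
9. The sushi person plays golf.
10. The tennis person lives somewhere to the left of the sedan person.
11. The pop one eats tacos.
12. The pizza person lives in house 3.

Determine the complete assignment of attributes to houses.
Solution:

House | Vehicle | Music | Color | Food | Sport
----------------------------------------------
  1   | truck | classical | red | pasta | soccer
  2   | van | pop | green | tacos | swimming
  3   | coupe | rock | yellow | pizza | tennis
  4   | sedan | jazz | blue | sushi | golf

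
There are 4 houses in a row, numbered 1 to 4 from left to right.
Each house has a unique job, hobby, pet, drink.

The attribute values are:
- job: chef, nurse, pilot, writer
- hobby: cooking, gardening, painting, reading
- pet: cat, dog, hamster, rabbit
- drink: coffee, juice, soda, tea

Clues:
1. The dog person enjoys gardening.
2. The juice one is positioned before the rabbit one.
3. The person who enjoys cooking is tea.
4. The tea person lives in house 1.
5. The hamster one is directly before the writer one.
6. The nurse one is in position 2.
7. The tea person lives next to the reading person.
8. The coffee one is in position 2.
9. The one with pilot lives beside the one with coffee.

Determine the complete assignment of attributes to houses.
Solution:

House | Job | Hobby | Pet | Drink
---------------------------------
  1   | pilot | cooking | cat | tea
  2   | nurse | reading | hamster | coffee
  3   | writer | gardening | dog | juice
  4   | chef | painting | rabbit | soda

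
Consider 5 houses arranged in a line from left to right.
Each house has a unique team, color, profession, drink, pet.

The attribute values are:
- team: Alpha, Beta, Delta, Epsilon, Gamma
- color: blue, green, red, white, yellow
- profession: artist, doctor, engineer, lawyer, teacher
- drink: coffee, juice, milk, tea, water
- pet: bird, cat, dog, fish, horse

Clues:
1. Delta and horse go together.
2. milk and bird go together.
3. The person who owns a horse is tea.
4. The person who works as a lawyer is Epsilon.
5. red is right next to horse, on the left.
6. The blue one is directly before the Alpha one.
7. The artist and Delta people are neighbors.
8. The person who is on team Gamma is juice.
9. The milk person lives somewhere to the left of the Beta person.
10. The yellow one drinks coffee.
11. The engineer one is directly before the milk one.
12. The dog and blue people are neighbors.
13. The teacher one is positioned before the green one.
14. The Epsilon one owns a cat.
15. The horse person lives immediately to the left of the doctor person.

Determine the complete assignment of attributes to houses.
Solution:

House | Team | Color | Profession | Drink | Pet
-----------------------------------------------
  1   | Gamma | red | artist | juice | dog
  2   | Delta | blue | engineer | tea | horse
  3   | Alpha | white | doctor | milk | bird
  4   | Beta | yellow | teacher | coffee | fish
  5   | Epsilon | green | lawyer | water | cat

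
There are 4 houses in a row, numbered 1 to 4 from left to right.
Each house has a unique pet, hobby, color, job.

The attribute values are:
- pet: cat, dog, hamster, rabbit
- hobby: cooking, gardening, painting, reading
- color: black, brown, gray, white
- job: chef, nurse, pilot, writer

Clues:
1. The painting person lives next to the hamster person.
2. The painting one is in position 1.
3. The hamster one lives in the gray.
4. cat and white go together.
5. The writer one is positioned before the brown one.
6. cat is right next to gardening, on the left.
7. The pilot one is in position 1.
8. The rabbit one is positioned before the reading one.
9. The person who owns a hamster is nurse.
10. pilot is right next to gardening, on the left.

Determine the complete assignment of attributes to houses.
Solution:

House | Pet | Hobby | Color | Job
---------------------------------
  1   | cat | painting | white | pilot
  2   | hamster | gardening | gray | nurse
  3   | rabbit | cooking | black | writer
  4   | dog | reading | brown | chef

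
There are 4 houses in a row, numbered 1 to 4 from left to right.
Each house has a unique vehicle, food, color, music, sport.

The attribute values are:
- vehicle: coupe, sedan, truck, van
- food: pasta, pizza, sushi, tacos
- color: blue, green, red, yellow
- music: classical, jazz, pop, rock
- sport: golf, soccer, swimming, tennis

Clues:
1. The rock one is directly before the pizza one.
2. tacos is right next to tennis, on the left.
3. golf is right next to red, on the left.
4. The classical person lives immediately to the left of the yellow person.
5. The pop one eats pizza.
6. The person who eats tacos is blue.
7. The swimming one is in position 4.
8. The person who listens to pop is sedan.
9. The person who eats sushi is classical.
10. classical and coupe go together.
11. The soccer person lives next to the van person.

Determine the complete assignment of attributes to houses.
Solution:

House | Vehicle | Food | Color | Music | Sport
----------------------------------------------
  1   | truck | tacos | blue | rock | golf
  2   | sedan | pizza | red | pop | tennis
  3   | coupe | sushi | green | classical | soccer
  4   | van | pasta | yellow | jazz | swimming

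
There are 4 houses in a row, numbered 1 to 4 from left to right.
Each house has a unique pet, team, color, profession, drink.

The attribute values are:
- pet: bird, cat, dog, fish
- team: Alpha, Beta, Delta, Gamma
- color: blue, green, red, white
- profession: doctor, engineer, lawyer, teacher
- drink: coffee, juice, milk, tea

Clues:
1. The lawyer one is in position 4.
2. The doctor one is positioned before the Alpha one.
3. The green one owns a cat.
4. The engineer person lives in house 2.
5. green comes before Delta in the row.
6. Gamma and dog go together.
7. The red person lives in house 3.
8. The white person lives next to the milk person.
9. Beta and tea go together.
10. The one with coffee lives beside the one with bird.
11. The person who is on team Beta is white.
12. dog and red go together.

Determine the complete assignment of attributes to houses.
Solution:

House | Pet | Team | Color | Profession | Drink
-----------------------------------------------
  1   | fish | Beta | white | doctor | tea
  2   | cat | Alpha | green | engineer | milk
  3   | dog | Gamma | red | teacher | coffee
  4   | bird | Delta | blue | lawyer | juice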